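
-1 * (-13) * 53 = 689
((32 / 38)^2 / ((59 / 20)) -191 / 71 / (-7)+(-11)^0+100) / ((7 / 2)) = 2151517304 / 74099221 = 29.04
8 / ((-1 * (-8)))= 1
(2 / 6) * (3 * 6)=6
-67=-67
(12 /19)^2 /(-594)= -8 /11913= -0.00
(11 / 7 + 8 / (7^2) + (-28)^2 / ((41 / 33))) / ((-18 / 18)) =-1271213 / 2009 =-632.76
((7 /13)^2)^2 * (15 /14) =0.09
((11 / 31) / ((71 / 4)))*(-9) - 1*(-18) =39222 / 2201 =17.82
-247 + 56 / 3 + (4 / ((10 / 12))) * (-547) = -42809 / 15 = -2853.93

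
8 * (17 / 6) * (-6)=-136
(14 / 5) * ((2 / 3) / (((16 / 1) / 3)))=7 / 20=0.35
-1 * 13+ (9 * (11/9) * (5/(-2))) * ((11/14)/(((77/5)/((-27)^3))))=5410277/196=27603.45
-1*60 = -60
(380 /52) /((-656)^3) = -95 /3669905408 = -0.00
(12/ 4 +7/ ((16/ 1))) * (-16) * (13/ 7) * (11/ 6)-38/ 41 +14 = -299953/ 1722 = -174.19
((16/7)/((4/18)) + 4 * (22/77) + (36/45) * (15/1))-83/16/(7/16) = 11.57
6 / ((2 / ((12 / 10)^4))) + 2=5138 / 625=8.22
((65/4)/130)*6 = 3/4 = 0.75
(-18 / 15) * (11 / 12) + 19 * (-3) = -581 / 10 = -58.10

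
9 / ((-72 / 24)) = -3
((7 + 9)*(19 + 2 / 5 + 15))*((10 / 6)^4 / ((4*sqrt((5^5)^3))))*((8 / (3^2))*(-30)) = -11008*sqrt(5) / 151875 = -0.16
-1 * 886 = -886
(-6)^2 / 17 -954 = -16182 / 17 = -951.88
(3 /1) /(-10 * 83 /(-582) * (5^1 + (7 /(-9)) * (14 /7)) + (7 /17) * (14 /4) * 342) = 133569 /22163306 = 0.01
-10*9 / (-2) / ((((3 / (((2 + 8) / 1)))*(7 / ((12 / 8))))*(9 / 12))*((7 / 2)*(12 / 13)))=650 / 49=13.27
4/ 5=0.80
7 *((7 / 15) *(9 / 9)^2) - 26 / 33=409 / 165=2.48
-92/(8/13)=-299/2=-149.50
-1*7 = -7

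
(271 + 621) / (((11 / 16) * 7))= 14272 / 77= 185.35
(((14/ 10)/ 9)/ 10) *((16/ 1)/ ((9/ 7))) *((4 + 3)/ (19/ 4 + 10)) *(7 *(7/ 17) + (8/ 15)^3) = 1910691104/ 6854878125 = 0.28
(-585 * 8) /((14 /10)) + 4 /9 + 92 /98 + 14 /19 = -3340.74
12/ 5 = 2.40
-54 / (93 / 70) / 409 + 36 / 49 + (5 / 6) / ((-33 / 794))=-1194147239 / 61505829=-19.42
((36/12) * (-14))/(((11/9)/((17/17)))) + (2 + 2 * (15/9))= -958/33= -29.03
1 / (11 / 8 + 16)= 8 / 139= 0.06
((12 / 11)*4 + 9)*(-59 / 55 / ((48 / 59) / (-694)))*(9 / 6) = 177562329 / 9680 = 18343.22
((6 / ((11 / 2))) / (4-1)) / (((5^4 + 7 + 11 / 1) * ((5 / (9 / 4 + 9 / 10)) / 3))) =189 / 176825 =0.00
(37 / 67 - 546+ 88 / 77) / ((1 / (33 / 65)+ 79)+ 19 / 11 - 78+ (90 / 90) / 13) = -109514691 / 960512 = -114.02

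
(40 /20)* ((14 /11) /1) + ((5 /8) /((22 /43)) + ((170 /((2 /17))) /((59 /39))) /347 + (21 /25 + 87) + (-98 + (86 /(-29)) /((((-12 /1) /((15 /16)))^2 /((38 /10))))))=-1240249095479 /334381414400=-3.71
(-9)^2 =81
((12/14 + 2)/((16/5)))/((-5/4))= -5/7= -0.71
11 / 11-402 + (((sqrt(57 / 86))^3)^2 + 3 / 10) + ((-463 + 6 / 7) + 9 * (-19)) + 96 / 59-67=-1443388687763 / 1313455640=-1098.92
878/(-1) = -878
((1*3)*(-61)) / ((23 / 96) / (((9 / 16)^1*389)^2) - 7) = 6729093549 / 257396837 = 26.14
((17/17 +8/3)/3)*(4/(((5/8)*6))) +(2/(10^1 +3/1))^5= 65351888/50124555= 1.30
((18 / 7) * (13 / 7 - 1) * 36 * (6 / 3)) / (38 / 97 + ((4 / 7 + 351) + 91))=188568 / 526351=0.36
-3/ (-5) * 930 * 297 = 165726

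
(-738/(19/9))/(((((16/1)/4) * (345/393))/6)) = -1305153/2185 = -597.32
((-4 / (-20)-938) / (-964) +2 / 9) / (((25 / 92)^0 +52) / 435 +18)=1503389 / 22797636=0.07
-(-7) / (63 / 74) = 74 / 9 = 8.22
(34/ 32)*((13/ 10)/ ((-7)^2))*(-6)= -663/ 3920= -0.17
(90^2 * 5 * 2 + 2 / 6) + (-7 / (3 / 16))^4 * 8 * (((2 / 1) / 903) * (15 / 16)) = 394518401 / 3483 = 113269.71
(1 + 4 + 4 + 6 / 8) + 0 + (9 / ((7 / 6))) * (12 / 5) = 3957 / 140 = 28.26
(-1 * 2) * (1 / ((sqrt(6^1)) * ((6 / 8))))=-4 * sqrt(6) / 9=-1.09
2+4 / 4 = 3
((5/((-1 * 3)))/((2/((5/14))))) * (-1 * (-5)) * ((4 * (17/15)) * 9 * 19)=-8075/7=-1153.57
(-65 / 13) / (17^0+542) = -5 / 543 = -0.01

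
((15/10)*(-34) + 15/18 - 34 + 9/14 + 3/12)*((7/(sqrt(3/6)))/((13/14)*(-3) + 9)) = -132.66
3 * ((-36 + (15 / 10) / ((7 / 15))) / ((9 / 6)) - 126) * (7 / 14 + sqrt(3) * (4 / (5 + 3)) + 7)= -46575 / 14 - 3105 * sqrt(3) / 14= -3710.93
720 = 720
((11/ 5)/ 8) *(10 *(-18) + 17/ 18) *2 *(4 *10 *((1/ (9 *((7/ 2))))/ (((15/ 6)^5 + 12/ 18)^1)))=-2268992/ 1783971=-1.27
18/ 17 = 1.06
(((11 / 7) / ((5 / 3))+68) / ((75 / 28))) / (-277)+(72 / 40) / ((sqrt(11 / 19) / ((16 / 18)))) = -9652 / 103875+8 * sqrt(209) / 55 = 2.01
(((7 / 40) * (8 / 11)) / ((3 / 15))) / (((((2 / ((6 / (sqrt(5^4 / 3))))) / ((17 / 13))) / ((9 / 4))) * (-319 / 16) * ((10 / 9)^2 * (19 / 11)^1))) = -260253 * sqrt(3) / 49245625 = -0.01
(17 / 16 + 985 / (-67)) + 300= 306979 / 1072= 286.36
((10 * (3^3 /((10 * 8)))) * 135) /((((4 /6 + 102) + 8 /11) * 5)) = 24057 /27296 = 0.88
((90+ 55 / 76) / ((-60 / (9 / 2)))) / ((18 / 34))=-23443 / 1824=-12.85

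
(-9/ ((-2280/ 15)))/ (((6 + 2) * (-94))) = -9/ 114304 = -0.00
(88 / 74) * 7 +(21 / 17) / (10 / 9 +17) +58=6807027 / 102527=66.39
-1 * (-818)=818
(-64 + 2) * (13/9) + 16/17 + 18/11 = -146384/1683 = -86.98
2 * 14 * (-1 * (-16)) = 448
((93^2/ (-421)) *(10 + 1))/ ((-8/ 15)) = 1427085/ 3368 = 423.72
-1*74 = -74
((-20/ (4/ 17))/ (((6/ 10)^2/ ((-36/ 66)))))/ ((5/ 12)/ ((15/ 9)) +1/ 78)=221000/ 451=490.02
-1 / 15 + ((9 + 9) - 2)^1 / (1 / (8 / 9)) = 637 / 45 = 14.16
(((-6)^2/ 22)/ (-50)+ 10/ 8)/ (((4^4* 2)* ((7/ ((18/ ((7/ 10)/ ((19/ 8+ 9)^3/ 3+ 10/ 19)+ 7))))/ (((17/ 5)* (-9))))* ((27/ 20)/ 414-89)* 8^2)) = 55257737848911/ 11779308759728168960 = 0.00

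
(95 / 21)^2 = 9025 / 441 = 20.46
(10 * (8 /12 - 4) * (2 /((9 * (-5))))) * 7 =280 /27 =10.37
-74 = -74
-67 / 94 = -0.71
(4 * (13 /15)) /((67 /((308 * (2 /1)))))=31.87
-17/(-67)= 17/67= 0.25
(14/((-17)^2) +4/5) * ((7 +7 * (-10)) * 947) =-50618.95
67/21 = 3.19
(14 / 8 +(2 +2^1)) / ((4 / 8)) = 23 / 2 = 11.50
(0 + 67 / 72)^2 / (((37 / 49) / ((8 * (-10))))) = -1099805 / 11988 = -91.74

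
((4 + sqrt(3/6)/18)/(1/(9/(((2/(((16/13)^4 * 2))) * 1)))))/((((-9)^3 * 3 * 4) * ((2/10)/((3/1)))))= -327680/2313441 - 20480 * sqrt(2)/20820969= -0.14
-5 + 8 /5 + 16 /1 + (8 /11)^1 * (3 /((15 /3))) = 717 /55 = 13.04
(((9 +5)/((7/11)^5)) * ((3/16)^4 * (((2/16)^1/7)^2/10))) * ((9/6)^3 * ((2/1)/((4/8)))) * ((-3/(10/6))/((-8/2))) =0.00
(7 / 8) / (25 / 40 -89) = -1 / 101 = -0.01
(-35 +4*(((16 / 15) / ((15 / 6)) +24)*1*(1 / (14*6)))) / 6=-53293 / 9450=-5.64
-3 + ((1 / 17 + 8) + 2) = 120 / 17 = 7.06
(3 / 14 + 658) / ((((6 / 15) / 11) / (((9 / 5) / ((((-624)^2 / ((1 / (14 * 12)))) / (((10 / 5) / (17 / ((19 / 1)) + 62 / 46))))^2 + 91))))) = 174218154165 / 28767830657799462896212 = 0.00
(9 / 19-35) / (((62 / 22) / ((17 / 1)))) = -122672 / 589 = -208.27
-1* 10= -10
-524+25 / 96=-50279 / 96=-523.74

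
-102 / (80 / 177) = -9027 / 40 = -225.68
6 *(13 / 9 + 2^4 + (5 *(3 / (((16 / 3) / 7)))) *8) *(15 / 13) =15745 / 13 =1211.15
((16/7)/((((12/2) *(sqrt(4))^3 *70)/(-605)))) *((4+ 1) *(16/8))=-605/147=-4.12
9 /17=0.53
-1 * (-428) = 428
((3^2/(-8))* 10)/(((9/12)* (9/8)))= -40/3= -13.33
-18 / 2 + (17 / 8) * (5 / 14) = -923 / 112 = -8.24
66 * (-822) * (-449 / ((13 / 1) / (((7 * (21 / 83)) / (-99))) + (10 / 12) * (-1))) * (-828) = 5929796115936 / 213887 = 27723966.94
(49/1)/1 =49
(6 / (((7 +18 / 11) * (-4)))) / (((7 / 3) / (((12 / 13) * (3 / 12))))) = -297 / 17290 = -0.02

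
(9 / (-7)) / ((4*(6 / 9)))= -27 / 56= -0.48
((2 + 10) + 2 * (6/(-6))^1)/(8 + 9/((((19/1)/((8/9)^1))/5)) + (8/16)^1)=380/403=0.94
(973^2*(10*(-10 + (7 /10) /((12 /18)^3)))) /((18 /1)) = -578451419 /144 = -4017023.74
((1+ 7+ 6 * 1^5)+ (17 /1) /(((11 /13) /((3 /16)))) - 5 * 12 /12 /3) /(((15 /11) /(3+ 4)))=59507 /720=82.65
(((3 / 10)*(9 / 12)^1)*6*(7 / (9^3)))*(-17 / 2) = -0.11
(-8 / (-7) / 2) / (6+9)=4 / 105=0.04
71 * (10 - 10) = 0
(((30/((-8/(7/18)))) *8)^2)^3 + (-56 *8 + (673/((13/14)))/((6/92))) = 23998526545/9477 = 2532291.50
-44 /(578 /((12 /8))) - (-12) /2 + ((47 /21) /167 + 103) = 108.90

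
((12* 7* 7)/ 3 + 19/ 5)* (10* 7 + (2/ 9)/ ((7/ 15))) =98568/ 7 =14081.14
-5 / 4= -1.25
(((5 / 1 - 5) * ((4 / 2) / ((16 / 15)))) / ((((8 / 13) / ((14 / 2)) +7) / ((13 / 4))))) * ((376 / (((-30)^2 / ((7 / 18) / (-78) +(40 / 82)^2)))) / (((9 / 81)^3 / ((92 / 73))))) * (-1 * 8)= 0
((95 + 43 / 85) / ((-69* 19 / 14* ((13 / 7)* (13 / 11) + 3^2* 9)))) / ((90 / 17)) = -243089 / 104978325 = -0.00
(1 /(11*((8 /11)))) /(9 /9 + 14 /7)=1 /24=0.04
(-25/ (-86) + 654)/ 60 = 56269/ 5160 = 10.90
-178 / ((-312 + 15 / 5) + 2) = 178 / 307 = 0.58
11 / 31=0.35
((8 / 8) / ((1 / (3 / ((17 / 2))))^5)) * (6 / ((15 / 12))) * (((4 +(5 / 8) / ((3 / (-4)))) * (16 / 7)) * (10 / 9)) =2101248 / 9938999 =0.21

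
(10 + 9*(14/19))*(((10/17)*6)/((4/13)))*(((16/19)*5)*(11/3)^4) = 24058091200/165699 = 145191.53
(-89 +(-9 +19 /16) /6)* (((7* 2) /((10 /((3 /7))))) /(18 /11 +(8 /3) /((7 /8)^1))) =-2002539 /173120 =-11.57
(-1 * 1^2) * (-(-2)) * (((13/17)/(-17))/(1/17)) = 26/17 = 1.53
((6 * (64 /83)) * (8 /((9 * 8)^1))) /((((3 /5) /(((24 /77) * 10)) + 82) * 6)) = 25600 /24559119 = 0.00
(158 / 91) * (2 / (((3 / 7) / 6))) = 632 / 13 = 48.62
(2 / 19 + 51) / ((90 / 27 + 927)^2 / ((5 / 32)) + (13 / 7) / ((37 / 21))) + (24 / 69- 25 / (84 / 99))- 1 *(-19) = -1141666040578855 / 112852432945924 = -10.12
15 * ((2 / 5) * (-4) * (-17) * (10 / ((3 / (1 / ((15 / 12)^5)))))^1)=278528 / 625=445.64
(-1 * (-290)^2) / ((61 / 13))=-1093300 / 61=-17922.95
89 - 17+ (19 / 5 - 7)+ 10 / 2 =73.80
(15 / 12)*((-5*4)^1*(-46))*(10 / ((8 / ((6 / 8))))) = 8625 / 8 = 1078.12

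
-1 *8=-8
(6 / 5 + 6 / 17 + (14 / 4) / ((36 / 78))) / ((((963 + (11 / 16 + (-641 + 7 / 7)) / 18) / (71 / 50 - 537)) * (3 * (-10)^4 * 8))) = -249553501 / 11352387500000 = -0.00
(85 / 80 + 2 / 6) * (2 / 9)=67 / 216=0.31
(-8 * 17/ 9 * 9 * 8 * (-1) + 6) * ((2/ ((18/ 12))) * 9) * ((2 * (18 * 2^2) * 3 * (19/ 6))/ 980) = 4489776/ 245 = 18325.62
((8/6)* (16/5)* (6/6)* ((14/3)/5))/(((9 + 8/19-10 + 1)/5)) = 2128/45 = 47.29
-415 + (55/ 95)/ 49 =-386354/ 931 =-414.99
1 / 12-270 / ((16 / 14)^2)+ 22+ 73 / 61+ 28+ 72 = -488617 / 5856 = -83.44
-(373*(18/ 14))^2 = -11269449/ 49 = -229988.76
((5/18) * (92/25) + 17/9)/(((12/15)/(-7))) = -917/36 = -25.47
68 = 68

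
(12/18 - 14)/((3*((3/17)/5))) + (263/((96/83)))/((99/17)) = -825707/9504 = -86.88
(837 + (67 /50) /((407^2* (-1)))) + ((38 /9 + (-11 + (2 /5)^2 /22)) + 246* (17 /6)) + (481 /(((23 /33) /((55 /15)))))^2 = 6404847.46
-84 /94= -42 /47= -0.89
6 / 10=3 / 5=0.60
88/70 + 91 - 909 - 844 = -58126/35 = -1660.74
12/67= 0.18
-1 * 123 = -123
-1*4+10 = 6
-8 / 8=-1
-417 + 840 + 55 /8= 429.88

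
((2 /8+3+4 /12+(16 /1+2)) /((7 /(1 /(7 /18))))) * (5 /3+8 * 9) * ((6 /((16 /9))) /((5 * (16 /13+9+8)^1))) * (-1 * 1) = -956709 /44240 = -21.63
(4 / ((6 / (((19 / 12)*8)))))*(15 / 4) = 95 / 3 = 31.67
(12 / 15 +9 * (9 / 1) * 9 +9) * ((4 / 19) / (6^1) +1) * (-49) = -10679354 / 285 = -37471.42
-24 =-24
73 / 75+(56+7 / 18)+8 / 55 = 284663 / 4950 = 57.51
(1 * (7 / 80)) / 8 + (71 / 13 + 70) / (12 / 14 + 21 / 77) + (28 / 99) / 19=66.81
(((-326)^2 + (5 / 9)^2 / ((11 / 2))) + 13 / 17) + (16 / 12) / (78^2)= 272051976406 / 2559843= 106276.82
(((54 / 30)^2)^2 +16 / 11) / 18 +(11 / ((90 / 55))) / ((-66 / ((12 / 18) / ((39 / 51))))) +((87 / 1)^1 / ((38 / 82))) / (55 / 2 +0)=7.40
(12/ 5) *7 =84/ 5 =16.80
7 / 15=0.47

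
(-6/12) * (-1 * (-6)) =-3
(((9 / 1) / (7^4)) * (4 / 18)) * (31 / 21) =62 / 50421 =0.00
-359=-359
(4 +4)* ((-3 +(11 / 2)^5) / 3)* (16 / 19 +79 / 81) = 450191135 / 18468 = 24376.82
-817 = -817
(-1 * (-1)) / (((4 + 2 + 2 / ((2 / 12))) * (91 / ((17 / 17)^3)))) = 1 / 1638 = 0.00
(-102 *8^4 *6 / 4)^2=392737849344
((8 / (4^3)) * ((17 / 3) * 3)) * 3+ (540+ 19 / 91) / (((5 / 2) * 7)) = 948979 / 25480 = 37.24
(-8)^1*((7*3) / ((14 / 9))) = -108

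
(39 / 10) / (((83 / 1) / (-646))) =-12597 / 415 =-30.35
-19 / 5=-3.80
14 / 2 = 7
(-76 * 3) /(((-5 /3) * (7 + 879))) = 342 /2215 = 0.15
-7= -7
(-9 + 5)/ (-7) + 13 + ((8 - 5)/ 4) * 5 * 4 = 28.57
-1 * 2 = -2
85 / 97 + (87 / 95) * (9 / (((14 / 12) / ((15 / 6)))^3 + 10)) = 106327120 / 62833399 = 1.69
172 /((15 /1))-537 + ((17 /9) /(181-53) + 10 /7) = -21131309 /40320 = -524.09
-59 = -59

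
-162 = -162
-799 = -799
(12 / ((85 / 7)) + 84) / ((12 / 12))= 7224 / 85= 84.99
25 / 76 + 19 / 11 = 1719 / 836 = 2.06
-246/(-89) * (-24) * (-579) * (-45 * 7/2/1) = -538400520/89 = -6049444.04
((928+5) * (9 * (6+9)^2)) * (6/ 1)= 11335950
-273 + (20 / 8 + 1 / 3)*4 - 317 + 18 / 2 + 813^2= 1981198 / 3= 660399.33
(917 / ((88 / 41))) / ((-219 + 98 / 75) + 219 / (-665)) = -375030075 / 191380288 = -1.96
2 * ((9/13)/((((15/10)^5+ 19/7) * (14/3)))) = 864/30017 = 0.03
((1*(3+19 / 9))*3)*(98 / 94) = 2254 / 141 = 15.99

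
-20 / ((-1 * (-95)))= -4 / 19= -0.21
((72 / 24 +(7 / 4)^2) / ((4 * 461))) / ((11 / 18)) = 873 / 162272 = 0.01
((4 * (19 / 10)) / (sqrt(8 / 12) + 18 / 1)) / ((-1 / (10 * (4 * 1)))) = -8208 / 485 + 152 * sqrt(6) / 485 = -16.16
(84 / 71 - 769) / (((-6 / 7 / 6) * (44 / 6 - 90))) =-1144815 / 17608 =-65.02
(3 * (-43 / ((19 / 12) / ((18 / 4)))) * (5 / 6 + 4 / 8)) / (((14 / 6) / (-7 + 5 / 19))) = 3566592 / 2527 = 1411.39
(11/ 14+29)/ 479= 417/ 6706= 0.06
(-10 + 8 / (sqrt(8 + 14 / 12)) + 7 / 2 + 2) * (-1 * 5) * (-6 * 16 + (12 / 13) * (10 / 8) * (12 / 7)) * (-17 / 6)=545445 / 91- 193936 * sqrt(330) / 1001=2474.40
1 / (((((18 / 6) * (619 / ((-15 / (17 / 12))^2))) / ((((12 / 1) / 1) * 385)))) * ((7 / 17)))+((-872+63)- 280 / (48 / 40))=-11521421 / 31569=-364.96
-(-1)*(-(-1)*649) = 649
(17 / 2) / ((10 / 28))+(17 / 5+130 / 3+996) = 15998 / 15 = 1066.53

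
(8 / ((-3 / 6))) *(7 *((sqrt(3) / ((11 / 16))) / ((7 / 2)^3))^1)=-2048 *sqrt(3) / 539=-6.58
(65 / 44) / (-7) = -65 / 308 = -0.21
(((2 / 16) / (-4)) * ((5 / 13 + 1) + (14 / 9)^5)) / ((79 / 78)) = -4027297 / 12439656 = -0.32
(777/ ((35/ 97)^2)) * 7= 41775.96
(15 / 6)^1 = 5 / 2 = 2.50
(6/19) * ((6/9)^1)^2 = 8/57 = 0.14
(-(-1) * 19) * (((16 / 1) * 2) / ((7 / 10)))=6080 / 7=868.57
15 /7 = 2.14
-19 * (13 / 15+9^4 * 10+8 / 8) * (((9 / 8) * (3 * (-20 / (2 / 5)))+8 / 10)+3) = 30844630609 / 150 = 205630870.73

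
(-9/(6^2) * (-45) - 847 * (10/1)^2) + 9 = -338719/4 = -84679.75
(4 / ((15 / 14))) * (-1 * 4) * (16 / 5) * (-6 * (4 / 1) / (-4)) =-286.72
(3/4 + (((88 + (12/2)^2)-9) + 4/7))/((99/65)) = 211705/2772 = 76.37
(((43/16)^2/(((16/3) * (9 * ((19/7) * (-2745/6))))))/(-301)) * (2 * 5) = 43/10681344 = 0.00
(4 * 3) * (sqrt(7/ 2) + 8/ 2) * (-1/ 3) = -16-2 * sqrt(14) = -23.48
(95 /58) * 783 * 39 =100035 /2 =50017.50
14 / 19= 0.74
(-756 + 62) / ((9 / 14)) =-9716 / 9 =-1079.56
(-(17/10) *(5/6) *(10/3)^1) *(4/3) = -170/27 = -6.30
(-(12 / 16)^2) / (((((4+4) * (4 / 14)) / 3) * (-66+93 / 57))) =3591 / 313088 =0.01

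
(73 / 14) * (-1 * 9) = -657 / 14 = -46.93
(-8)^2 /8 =8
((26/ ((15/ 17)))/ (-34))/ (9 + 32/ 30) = -13/ 151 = -0.09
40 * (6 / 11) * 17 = 4080 / 11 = 370.91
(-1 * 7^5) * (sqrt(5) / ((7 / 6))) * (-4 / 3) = 19208 * sqrt(5) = 42950.39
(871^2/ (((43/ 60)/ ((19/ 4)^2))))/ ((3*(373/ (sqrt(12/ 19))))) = 72070895*sqrt(57)/ 32078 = 16962.51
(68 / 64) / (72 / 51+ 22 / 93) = 26877 / 41696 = 0.64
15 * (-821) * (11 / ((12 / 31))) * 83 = -116183815 / 4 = -29045953.75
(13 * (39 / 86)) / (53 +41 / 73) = 37011 / 336260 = 0.11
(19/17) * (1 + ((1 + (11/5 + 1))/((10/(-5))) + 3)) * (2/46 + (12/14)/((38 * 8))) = 21527/218960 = 0.10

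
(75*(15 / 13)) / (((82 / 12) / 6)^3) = 52488000 / 895973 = 58.58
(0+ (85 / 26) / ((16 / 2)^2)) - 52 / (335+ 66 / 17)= -981291 / 9586304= -0.10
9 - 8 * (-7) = 65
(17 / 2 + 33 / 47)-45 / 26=4565 / 611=7.47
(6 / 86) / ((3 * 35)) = 0.00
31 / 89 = 0.35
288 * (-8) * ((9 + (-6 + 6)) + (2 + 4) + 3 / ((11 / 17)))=-497664 / 11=-45242.18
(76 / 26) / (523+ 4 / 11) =22 / 3939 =0.01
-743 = -743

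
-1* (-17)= 17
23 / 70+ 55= 3873 / 70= 55.33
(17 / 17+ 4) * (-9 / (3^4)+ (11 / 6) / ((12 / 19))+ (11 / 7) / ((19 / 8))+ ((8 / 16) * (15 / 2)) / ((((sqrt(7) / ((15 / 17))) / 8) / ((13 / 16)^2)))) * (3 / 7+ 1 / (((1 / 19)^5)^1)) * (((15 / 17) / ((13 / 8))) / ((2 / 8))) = 19105830800800 / 205751+ 950590046250 * sqrt(7) / 14161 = 270461201.19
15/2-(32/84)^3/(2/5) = 136355/18522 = 7.36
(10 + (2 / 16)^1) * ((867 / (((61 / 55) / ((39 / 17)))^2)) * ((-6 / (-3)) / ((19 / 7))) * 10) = 39131717625 / 141398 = 276748.73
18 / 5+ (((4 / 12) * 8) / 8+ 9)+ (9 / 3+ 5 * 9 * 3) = 2264 / 15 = 150.93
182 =182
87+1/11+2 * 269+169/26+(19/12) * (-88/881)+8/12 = 632.10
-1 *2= -2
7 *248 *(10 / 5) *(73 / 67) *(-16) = -4055296 / 67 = -60526.81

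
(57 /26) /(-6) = -19 /52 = -0.37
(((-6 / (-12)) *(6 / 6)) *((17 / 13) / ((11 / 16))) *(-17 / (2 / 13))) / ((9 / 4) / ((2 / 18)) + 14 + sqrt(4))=-4624 / 1595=-2.90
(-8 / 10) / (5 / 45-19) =0.04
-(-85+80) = 5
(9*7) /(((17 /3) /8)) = 1512 /17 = 88.94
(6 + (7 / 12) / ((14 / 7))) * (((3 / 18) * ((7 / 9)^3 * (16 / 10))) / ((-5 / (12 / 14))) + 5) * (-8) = -13700683 / 54675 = -250.58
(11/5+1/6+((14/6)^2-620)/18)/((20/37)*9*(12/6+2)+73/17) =-8094601/6051105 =-1.34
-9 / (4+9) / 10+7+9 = 2071 / 130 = 15.93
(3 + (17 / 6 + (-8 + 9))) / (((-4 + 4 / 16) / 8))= -656 / 45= -14.58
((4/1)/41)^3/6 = 32/206763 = 0.00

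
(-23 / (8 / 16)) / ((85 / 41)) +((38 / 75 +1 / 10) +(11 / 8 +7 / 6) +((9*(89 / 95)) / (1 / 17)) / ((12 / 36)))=79646107 / 193800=410.97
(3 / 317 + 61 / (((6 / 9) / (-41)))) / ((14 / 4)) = -2378445 / 2219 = -1071.85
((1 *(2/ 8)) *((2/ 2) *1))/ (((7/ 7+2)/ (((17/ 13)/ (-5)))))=-17/ 780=-0.02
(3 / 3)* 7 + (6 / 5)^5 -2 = 23401 / 3125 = 7.49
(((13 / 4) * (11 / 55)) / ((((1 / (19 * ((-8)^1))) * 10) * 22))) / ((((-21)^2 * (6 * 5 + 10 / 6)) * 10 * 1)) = -13 / 4042500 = -0.00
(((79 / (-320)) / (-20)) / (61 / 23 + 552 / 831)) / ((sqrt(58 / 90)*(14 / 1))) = 503309*sqrt(145) / 18300531200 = 0.00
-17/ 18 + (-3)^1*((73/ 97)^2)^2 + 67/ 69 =-34296793231/ 36651122334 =-0.94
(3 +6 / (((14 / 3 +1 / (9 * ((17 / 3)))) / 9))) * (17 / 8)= 59007 / 1912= 30.86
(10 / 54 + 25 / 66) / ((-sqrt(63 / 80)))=-670 * sqrt(35) / 6237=-0.64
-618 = -618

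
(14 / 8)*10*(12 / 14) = 15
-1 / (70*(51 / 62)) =-31 / 1785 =-0.02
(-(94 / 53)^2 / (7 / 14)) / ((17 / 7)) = -123704 / 47753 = -2.59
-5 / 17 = -0.29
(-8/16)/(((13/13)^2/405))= -405/2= -202.50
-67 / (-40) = 67 / 40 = 1.68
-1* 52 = -52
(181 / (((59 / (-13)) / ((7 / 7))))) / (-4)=2353 / 236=9.97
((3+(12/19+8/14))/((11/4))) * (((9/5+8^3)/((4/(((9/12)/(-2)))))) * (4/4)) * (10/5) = -615459/4180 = -147.24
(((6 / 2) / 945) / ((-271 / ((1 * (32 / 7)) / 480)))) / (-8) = 1 / 71706600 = 0.00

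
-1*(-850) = 850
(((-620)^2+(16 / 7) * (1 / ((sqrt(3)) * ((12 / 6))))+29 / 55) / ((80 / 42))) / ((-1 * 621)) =-49331401 / 151800 - sqrt(3) / 3105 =-324.98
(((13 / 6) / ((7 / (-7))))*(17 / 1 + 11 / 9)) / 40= -533 / 540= -0.99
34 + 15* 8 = 154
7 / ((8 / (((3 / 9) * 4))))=7 / 6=1.17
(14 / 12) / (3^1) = 7 / 18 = 0.39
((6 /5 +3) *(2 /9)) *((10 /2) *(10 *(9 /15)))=28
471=471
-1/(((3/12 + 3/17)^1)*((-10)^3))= 17/7250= 0.00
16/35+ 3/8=233/280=0.83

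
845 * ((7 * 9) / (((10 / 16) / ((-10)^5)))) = -8517600000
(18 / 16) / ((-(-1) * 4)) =9 / 32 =0.28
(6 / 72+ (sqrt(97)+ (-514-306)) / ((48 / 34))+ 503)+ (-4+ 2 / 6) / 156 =-18199 / 234+ 17*sqrt(97) / 24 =-70.80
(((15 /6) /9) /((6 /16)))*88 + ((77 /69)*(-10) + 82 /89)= 3036872 /55269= 54.95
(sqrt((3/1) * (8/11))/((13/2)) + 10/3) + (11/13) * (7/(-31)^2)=4 * sqrt(66)/143 + 125161/37479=3.57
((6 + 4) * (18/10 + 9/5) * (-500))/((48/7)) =-2625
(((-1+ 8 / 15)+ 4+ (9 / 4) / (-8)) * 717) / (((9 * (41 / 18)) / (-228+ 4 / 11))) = -116773727 / 4510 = -25892.18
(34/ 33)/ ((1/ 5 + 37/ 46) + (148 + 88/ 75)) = 39100/ 5699243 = 0.01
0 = 0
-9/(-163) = 9/163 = 0.06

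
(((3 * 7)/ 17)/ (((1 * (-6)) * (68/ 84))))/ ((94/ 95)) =-13965/ 54332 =-0.26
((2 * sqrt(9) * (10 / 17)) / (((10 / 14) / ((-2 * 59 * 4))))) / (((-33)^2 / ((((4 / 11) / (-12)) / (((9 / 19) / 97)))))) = 24357088 / 1832787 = 13.29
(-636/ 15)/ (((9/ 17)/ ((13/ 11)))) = -46852/ 495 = -94.65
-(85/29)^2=-7225/841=-8.59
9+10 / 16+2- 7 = 37 / 8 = 4.62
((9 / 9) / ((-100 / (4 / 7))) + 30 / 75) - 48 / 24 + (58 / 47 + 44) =43.63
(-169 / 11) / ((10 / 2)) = -169 / 55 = -3.07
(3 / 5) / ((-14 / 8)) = -12 / 35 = -0.34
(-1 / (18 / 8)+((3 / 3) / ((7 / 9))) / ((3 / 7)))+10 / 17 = 481 / 153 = 3.14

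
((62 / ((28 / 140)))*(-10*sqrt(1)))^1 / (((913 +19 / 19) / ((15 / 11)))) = -23250 / 5027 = -4.63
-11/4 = -2.75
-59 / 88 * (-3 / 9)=0.22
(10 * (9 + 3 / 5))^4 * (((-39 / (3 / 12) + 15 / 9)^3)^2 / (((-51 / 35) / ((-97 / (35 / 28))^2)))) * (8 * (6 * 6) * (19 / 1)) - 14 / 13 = -86038787638258405126615794191858 / 3315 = -25954385411239337896415020000.00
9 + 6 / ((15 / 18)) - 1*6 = 51 / 5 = 10.20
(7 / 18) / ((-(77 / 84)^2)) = -56 / 121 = -0.46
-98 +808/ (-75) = -8158/ 75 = -108.77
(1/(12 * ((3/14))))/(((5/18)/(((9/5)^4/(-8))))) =-45927/25000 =-1.84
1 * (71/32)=71/32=2.22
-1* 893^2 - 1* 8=-797457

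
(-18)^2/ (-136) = -81/ 34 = -2.38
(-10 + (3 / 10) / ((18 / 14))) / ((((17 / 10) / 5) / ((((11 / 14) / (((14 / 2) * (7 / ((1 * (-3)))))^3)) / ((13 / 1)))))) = 145035 / 364006006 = 0.00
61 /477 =0.13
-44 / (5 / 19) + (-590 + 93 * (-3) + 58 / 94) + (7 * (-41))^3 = -23640938.58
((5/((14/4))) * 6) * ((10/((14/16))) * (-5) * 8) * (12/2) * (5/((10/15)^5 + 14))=-699840000/84133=-8318.26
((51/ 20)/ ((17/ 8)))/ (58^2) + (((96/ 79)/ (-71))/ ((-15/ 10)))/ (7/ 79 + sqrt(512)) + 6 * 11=80896 * sqrt(2)/ 226869353 + 125926779916559/ 1907971258730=66.00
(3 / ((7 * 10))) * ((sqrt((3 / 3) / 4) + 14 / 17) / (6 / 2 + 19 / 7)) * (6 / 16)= 81 / 21760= 0.00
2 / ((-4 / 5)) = -5 / 2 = -2.50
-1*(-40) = 40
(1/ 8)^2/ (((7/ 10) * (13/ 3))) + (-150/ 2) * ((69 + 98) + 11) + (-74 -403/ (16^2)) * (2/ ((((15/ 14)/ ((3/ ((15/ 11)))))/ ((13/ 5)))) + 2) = -14308.07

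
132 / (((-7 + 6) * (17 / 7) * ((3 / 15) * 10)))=-462 / 17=-27.18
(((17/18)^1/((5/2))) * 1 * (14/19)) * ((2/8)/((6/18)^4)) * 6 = 3213/95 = 33.82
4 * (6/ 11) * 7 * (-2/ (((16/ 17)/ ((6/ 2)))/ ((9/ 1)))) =-9639/ 11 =-876.27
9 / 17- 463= -7862 / 17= -462.47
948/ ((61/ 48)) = 45504/ 61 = 745.97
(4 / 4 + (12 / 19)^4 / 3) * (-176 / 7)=-24153008 / 912247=-26.48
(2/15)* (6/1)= 4/5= 0.80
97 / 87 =1.11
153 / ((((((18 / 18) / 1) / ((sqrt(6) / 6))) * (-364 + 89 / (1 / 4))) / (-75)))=3825 * sqrt(6) / 16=585.58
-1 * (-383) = 383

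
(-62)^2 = 3844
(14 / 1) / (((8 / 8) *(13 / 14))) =196 / 13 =15.08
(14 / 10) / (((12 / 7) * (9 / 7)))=0.64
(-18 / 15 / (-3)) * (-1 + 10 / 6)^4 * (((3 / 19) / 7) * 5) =32 / 3591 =0.01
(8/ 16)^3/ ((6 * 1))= 1/ 48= 0.02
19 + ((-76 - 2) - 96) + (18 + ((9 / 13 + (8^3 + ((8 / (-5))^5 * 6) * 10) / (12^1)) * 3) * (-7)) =434414 / 8125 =53.47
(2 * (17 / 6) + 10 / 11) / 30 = 217 / 990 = 0.22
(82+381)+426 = 889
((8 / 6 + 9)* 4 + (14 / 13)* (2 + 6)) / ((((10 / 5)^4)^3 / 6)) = 487 / 6656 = 0.07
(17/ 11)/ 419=0.00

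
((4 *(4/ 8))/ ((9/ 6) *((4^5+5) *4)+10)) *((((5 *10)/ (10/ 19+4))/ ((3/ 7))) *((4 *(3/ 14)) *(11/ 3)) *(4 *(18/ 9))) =20900/ 99717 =0.21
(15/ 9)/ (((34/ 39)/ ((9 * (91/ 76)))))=53235/ 2584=20.60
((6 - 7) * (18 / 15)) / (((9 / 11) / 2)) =-44 / 15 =-2.93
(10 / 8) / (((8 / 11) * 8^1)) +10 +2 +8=5175 / 256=20.21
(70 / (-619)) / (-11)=70 / 6809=0.01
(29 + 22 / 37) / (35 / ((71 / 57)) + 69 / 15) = 0.91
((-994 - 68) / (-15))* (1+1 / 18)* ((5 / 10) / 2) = 1121 / 60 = 18.68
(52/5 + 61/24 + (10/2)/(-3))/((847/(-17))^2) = 11849/2608760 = 0.00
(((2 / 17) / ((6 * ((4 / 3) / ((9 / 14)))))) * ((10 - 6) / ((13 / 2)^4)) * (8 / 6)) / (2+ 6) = 12 / 3398759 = 0.00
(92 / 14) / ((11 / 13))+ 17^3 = 378899 / 77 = 4920.77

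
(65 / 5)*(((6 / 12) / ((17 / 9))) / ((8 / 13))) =1521 / 272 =5.59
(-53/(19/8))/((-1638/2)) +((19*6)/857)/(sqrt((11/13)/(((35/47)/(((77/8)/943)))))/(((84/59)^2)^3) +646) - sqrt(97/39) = -sqrt(3783)/39 - 37163389609014190141390848*sqrt(5761730)/21642744219624057860666741437486312241 +9245872730863308742067906660547930851624/336782742801569964369835163508724504782201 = -1.55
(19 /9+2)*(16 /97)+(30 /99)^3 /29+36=3707916940 /101090781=36.68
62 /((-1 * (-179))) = 62 /179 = 0.35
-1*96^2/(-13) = 708.92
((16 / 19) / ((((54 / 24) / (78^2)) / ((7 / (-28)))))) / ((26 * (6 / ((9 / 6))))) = -104 / 19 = -5.47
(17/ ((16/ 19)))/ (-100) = -323/ 1600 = -0.20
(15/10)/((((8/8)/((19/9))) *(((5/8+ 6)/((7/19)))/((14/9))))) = 392/1431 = 0.27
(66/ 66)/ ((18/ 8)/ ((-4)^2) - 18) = -64/ 1143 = -0.06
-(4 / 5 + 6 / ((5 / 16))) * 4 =-80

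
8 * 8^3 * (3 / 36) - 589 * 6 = -9578 / 3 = -3192.67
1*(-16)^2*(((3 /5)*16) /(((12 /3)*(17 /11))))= 33792 /85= 397.55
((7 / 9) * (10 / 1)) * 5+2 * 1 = 368 / 9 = 40.89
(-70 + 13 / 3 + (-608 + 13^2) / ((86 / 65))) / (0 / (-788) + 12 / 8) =-102547 / 387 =-264.98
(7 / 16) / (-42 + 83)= 7 / 656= 0.01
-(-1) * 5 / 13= 5 / 13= 0.38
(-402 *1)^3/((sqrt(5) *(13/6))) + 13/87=13/87 - 389788848 *sqrt(5)/65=-13409143.87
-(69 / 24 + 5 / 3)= -109 / 24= -4.54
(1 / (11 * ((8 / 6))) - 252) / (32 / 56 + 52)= -77595 / 16192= -4.79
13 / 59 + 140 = 8273 / 59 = 140.22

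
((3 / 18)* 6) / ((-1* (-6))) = 1 / 6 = 0.17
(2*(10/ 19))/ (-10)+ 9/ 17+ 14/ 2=2398/ 323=7.42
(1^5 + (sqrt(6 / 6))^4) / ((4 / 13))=13 / 2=6.50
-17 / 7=-2.43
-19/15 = -1.27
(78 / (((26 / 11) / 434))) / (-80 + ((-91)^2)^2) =14322 / 68574881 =0.00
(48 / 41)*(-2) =-96 / 41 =-2.34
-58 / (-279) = 58 / 279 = 0.21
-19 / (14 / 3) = -57 / 14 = -4.07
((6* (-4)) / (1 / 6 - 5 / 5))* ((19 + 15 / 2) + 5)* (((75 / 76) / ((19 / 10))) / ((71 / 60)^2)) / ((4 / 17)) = 2602530000 / 1819801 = 1430.12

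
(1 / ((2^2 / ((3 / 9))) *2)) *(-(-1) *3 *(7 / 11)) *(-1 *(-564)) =987 / 22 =44.86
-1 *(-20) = 20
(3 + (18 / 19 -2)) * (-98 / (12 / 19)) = -1813 / 6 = -302.17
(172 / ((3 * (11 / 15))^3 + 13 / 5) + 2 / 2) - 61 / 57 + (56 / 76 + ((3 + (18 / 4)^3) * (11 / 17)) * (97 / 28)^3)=1573287236149 / 617992704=2545.80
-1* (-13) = 13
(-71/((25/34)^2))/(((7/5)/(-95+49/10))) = 36975238/4375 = 8451.48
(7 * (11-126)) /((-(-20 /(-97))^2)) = 1514849 /80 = 18935.61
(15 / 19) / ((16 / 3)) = 45 / 304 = 0.15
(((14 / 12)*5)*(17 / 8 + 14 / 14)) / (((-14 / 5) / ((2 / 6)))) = -625 / 288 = -2.17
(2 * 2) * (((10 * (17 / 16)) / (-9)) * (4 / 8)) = -85 / 36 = -2.36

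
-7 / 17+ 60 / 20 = 44 / 17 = 2.59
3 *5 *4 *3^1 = 180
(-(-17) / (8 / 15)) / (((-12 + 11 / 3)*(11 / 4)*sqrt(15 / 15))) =-153 / 110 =-1.39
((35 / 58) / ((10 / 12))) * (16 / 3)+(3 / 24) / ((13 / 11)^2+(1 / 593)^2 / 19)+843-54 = 207722903707119 / 261961653920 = 792.95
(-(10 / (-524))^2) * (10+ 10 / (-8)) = -875 / 274576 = -0.00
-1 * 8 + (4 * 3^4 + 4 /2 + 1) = 319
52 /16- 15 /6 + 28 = 115 /4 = 28.75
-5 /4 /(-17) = 0.07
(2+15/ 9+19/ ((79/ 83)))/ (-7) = -800/ 237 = -3.38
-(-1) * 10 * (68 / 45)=136 / 9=15.11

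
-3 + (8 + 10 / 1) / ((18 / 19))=16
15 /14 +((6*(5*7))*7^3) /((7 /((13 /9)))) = 624305 /42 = 14864.40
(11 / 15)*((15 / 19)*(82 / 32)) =451 / 304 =1.48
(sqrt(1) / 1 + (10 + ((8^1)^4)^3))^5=1532495542092429844670198749924324725914043376998708507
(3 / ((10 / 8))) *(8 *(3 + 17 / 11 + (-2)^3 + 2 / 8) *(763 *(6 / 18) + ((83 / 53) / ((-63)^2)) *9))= -2235175616 / 142835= -15648.65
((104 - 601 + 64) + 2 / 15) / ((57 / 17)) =-110381 / 855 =-129.10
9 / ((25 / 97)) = 873 / 25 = 34.92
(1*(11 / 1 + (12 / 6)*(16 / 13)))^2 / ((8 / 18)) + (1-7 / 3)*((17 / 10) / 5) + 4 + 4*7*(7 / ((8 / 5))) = 27062441 / 50700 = 533.78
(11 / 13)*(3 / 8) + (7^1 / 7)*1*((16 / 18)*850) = 707497 / 936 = 755.87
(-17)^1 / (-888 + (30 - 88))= 17 / 946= 0.02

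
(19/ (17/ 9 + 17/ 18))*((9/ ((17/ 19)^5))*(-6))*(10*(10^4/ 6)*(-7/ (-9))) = -197592700200000/ 24137569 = -8186106.07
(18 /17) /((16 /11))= 99 /136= 0.73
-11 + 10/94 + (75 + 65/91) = 21326/329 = 64.82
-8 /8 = -1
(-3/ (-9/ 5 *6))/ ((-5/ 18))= -1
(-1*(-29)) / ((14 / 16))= 232 / 7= 33.14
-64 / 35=-1.83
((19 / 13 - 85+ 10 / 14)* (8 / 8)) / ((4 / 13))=-7537 / 28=-269.18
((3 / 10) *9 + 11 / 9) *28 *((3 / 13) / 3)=4942 / 585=8.45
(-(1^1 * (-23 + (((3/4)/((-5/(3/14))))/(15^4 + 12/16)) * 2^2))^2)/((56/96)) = -35431824507992652/39071001383575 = -906.86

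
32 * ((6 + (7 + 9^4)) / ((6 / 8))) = 841472 / 3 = 280490.67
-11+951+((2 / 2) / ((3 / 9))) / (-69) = 21619 / 23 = 939.96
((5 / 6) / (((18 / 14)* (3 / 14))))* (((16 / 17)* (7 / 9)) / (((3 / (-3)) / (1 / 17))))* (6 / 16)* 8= -27440 / 70227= -0.39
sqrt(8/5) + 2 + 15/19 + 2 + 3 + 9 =2 * sqrt(10)/5 + 319/19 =18.05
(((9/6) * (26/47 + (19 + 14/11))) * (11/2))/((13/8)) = 64602/611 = 105.73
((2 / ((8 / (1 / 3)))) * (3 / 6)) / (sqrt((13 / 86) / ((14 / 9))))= sqrt(3913) / 468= 0.13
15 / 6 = 5 / 2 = 2.50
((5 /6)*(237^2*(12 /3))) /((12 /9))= 280845 /2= 140422.50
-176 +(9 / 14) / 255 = -209437 / 1190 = -176.00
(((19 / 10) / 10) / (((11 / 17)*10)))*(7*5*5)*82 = 421.37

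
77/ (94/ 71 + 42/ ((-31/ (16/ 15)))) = -847385/ 1334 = -635.22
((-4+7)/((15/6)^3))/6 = 4/125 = 0.03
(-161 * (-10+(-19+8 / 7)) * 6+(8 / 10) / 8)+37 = 26947.10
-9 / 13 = -0.69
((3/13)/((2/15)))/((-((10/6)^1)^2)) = -81/130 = -0.62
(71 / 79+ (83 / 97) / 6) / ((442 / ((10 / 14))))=18415 / 10942764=0.00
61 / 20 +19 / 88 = 1437 / 440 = 3.27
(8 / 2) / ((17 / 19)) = 76 / 17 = 4.47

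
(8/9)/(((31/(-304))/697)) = -1695104/279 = -6075.64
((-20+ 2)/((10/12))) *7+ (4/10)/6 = -2267/15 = -151.13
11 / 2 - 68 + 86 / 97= -11953 / 194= -61.61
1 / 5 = 0.20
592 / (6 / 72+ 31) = 7104 / 373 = 19.05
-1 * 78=-78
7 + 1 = 8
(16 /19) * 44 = 37.05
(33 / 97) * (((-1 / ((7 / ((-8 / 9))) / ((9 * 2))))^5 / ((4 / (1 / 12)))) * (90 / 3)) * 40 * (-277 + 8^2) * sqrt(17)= -466010.81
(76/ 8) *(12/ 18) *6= 38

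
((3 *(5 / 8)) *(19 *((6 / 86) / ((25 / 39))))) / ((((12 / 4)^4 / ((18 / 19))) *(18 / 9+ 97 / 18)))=351 / 57190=0.01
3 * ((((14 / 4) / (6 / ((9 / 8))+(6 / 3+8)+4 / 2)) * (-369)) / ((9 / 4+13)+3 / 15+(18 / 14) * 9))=-271215 / 32786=-8.27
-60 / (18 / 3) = -10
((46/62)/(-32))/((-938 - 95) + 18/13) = 299/13303712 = 0.00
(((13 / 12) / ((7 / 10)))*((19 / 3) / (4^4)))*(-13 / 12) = -16055 / 387072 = -0.04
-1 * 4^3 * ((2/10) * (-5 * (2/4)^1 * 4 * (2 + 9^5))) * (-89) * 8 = -5381671936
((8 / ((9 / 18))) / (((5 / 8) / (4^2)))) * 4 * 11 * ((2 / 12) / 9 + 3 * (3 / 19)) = 4550656 / 513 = 8870.67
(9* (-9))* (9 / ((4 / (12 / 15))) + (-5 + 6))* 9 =-10206 / 5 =-2041.20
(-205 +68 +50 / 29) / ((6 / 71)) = -278533 / 174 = -1600.76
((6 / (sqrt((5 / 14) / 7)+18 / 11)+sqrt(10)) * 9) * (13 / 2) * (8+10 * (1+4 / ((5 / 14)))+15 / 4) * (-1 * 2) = -1821890070 / 31147 -1631538675 * sqrt(10) / 124588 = -99904.79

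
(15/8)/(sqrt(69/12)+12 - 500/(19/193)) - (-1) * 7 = 7.00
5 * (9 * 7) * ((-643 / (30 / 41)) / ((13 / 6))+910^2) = 3389408631 / 13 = 260723740.85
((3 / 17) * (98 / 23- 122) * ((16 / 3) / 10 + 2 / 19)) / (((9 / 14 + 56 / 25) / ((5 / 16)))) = -1.44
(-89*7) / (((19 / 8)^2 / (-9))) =358848 / 361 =994.04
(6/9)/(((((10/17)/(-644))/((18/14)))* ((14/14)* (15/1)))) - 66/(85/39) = -39458/425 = -92.84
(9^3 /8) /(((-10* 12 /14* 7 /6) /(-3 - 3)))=2187 /40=54.68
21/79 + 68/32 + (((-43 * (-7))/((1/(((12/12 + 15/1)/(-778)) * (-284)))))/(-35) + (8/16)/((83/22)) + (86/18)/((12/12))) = -39418465499/918242280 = -42.93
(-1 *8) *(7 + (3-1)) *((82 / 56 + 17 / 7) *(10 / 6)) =-3270 / 7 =-467.14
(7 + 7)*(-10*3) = -420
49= 49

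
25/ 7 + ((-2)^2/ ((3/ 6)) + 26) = 37.57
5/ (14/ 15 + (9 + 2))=75/ 179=0.42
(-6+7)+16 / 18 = 17 / 9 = 1.89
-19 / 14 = -1.36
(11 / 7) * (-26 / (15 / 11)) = -3146 / 105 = -29.96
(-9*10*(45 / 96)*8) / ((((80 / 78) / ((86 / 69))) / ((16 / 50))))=-15093 / 115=-131.24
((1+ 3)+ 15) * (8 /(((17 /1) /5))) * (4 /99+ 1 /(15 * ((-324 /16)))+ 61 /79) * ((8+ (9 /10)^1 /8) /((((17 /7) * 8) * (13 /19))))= 127392364757 /5769850320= 22.08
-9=-9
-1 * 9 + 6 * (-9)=-63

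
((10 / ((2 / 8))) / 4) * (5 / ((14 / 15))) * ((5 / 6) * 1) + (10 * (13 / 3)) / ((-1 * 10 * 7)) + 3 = 1975 / 42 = 47.02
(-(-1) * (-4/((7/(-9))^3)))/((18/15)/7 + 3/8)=12960/833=15.56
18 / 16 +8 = 73 / 8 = 9.12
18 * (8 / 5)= 144 / 5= 28.80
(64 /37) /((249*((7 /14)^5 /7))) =14336 /9213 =1.56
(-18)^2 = 324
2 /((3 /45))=30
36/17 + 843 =14367/17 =845.12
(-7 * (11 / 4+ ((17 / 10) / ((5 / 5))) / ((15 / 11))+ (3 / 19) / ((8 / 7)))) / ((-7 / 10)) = 41.35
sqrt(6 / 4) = sqrt(6) / 2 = 1.22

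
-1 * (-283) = 283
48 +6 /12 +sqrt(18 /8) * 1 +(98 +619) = 767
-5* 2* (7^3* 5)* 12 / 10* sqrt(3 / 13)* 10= -98863.12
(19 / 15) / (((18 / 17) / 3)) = 323 / 90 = 3.59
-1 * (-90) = 90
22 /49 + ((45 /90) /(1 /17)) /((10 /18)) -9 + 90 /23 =120161 /11270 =10.66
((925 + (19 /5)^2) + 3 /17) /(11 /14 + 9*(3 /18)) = 411.08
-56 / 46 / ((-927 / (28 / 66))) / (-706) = -196 / 248368329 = -0.00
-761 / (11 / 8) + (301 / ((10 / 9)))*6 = 58957 / 55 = 1071.95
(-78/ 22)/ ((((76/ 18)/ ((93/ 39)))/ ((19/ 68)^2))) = -15903/ 101728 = -0.16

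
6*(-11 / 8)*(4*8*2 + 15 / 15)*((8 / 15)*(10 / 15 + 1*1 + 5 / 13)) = -1760 / 3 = -586.67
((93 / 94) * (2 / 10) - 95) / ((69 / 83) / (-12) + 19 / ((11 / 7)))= -81361082 / 10317205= -7.89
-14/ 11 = -1.27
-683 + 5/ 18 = -12289/ 18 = -682.72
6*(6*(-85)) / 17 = -180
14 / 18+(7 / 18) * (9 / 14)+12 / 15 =329 / 180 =1.83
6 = 6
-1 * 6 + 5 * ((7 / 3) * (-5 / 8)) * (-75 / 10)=779 / 16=48.69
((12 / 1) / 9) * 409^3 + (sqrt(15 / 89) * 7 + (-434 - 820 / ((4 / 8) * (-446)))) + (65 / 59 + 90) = 7 * sqrt(1335) / 89 + 3600685378013 / 39471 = 91223568.99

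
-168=-168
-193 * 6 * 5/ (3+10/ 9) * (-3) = 156330/ 37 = 4225.14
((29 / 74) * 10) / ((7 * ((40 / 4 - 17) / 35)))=-725 / 259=-2.80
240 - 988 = -748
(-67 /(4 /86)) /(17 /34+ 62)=-2881 /125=-23.05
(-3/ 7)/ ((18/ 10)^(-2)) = -243/ 175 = -1.39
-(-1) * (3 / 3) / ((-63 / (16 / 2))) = -8 / 63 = -0.13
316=316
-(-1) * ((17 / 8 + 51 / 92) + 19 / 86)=22947 / 7912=2.90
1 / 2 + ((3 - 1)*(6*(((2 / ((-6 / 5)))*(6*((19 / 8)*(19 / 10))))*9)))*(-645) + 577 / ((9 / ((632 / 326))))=3143532.29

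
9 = 9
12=12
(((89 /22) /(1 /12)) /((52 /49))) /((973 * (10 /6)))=5607 /198770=0.03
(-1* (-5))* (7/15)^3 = 343/675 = 0.51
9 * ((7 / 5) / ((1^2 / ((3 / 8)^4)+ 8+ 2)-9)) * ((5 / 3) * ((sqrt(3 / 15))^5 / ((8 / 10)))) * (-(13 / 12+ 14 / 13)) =-191079 * sqrt(5) / 21720400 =-0.02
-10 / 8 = -5 / 4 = -1.25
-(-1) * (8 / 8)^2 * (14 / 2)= 7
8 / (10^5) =1 / 12500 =0.00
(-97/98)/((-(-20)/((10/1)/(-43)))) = 0.01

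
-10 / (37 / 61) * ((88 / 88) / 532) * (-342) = 2745 / 259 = 10.60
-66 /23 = -2.87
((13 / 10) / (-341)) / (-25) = 13 / 85250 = 0.00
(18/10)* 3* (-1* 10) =-54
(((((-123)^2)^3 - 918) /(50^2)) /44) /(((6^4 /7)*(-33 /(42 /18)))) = -6284387909177 /522720000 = -12022.47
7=7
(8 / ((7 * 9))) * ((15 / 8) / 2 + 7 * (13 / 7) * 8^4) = 851983 / 126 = 6761.77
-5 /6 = -0.83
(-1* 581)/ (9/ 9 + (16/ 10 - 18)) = 415/ 11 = 37.73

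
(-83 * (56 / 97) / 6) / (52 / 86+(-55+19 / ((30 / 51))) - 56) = 999320 / 9772071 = 0.10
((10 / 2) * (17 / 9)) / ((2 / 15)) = 425 / 6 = 70.83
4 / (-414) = -2 / 207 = -0.01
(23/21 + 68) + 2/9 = 4367/63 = 69.32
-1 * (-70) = 70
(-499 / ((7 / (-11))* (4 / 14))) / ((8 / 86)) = 236027 / 8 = 29503.38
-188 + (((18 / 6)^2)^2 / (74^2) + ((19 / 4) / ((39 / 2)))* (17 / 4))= -79851559 / 427128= -186.95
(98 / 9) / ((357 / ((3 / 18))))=7 / 1377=0.01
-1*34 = -34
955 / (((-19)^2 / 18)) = 17190 / 361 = 47.62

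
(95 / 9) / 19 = 5 / 9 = 0.56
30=30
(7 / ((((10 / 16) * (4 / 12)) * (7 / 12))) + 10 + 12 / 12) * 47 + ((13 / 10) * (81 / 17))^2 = 94288189 / 28900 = 3262.57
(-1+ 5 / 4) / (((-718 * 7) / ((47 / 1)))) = -47 / 20104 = -0.00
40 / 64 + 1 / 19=0.68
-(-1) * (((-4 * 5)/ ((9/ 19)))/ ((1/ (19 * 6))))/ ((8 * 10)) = -361/ 6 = -60.17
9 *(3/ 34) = 27/ 34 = 0.79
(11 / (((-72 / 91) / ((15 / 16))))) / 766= -5005 / 294144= -0.02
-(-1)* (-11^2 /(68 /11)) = -19.57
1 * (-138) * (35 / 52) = -2415 / 26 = -92.88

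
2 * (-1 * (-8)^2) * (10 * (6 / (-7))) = 7680 / 7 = 1097.14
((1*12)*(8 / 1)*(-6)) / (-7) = 576 / 7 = 82.29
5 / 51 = 0.10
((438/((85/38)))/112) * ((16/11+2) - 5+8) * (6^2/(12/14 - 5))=-2658879/27115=-98.06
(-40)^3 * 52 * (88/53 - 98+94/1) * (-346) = -142784512000/53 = -2694047396.23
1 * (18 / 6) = 3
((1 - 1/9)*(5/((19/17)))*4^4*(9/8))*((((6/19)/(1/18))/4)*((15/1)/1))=8812800/361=24412.19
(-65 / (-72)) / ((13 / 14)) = 35 / 36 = 0.97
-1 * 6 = -6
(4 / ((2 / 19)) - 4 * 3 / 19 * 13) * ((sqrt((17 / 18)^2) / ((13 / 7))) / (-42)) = -0.36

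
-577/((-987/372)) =71548/329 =217.47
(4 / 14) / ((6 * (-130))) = -1 / 2730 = -0.00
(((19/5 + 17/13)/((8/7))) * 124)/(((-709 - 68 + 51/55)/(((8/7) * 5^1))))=-4.08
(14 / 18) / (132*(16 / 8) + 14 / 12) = 14 / 4773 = 0.00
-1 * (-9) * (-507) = -4563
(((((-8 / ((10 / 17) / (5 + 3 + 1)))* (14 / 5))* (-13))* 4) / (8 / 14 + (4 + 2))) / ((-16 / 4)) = -389844 / 575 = -677.99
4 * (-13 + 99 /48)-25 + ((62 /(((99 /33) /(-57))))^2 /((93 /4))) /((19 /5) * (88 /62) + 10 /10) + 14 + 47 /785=9280.55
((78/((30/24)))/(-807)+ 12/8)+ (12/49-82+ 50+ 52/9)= -24.55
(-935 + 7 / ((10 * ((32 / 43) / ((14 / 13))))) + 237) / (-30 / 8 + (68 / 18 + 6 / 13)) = -13047597 / 9160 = -1424.41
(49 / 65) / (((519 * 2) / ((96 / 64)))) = 49 / 44980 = 0.00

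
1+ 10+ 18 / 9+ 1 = 14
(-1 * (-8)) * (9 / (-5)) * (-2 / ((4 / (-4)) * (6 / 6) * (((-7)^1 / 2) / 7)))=288 / 5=57.60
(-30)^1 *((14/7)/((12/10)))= -50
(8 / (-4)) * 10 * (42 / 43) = -840 / 43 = -19.53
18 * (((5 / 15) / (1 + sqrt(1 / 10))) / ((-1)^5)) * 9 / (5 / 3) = -36 + 18 * sqrt(10) / 5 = -24.62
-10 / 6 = -1.67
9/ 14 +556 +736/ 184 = 7849/ 14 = 560.64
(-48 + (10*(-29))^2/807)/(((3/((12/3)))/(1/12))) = 45364/7263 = 6.25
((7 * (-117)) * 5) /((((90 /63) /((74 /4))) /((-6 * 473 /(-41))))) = -300999699 /82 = -3670728.04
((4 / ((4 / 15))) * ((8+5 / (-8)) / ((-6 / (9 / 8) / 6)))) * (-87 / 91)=692955 / 5824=118.98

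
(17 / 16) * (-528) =-561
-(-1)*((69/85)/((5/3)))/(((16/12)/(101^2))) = 6334821/1700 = 3726.37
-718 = -718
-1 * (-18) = 18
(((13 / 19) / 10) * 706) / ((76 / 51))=234039 / 7220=32.42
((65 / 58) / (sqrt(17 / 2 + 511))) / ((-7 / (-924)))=4290 * sqrt(2078) / 30131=6.49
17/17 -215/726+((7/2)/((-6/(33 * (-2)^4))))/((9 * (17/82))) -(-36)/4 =-5752657/37026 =-155.37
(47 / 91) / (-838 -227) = -47 / 96915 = -0.00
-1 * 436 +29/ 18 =-7819/ 18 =-434.39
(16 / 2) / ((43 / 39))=312 / 43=7.26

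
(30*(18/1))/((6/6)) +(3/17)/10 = 91803/170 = 540.02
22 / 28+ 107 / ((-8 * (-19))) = 1585 / 1064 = 1.49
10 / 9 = 1.11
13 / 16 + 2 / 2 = 29 / 16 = 1.81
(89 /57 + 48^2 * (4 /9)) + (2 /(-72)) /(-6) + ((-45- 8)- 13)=3938059 /4104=959.57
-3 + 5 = 2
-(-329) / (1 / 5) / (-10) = -329 / 2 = -164.50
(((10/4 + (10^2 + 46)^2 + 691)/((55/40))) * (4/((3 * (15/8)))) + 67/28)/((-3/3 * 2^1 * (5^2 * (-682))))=17533029/52514000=0.33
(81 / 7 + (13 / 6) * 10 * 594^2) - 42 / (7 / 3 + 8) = 1658918889 / 217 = 7644787.51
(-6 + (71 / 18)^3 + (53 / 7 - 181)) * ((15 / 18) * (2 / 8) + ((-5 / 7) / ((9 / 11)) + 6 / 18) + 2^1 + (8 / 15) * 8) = -14417396311 / 20575296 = -700.71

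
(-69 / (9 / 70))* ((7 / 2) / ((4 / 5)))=-28175 / 12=-2347.92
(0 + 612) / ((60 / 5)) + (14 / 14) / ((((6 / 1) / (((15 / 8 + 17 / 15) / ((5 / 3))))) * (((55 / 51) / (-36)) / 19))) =-768927 / 5500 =-139.80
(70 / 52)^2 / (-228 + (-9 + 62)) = -7 / 676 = -0.01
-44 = -44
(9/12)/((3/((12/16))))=3/16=0.19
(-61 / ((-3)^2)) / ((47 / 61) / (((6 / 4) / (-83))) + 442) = -3721 / 219252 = -0.02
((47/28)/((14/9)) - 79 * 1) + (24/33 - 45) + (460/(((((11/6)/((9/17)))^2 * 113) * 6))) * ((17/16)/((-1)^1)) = -11139379989/91116872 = -122.25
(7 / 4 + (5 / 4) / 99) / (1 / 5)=8.81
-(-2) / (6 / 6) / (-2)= -1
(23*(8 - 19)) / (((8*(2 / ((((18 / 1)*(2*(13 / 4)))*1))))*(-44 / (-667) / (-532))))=238721301 / 16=14920081.31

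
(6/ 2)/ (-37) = -3/ 37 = -0.08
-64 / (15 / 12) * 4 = -1024 / 5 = -204.80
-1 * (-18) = 18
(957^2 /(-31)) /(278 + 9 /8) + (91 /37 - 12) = -926417 /8029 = -115.38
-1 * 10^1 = -10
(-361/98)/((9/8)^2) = -11552/3969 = -2.91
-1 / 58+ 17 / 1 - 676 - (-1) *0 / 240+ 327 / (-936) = -5965949 / 9048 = -659.37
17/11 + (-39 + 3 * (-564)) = -19024/11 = -1729.45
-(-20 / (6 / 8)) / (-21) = -80 / 63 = -1.27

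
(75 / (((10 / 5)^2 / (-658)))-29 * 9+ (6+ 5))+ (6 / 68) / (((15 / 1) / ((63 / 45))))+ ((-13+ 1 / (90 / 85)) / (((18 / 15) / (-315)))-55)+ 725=-44639833 / 5100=-8752.91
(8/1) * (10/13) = 80/13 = 6.15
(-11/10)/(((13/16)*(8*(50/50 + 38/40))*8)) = -11/1014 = -0.01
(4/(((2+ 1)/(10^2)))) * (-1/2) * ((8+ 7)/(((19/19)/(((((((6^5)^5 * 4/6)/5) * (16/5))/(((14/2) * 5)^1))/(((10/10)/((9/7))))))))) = -445601249122163482791.18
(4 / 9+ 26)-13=121 / 9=13.44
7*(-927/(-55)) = 6489/55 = 117.98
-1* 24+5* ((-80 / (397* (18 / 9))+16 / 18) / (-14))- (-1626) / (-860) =-281474663 / 10754730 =-26.17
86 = 86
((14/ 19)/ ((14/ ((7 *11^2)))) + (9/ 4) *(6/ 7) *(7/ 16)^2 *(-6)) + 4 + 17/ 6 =717889/ 14592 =49.20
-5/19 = -0.26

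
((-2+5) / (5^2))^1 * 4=12 / 25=0.48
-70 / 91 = -10 / 13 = -0.77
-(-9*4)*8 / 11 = 288 / 11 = 26.18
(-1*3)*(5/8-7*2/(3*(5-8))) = -157/24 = -6.54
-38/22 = -19/11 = -1.73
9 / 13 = 0.69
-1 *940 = -940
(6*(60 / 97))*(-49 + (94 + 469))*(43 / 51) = 2652240 / 1649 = 1608.39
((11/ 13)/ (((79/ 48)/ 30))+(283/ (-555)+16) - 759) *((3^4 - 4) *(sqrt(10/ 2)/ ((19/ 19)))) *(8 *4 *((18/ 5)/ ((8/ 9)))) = -6902251659072 *sqrt(5)/ 949975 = -16246642.18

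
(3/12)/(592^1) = 1/2368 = 0.00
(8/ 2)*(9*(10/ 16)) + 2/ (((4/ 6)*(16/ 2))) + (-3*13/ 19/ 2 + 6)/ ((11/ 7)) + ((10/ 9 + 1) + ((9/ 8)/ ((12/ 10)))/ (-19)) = 845753/ 30096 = 28.10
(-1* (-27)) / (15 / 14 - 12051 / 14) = -63 / 2006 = -0.03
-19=-19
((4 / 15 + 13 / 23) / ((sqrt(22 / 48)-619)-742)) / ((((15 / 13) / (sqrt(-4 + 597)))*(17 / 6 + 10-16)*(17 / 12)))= 59696*sqrt(39138) / 8256533582425 + 974955072*sqrt(593) / 8256533582425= 0.00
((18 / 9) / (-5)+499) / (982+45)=2493 / 5135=0.49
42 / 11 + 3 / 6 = 95 / 22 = 4.32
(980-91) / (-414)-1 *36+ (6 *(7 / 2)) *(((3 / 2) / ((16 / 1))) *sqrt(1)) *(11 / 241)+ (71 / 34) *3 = -862809173 / 27138528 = -31.79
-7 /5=-1.40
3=3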